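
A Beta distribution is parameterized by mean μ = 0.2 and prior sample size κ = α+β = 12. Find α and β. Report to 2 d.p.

α = 2.40, β = 9.60

α = μκ = 0.2×12 = 2.40 and β = (1−μ)κ = 0.8×12 = 9.60.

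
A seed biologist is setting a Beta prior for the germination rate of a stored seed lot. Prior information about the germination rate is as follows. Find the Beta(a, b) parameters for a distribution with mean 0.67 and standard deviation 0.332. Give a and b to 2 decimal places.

σ² = 0.332² = 0.110224.
With s = a+b, Var = μ(1−μ)/(s+1), so s+1 = (0.67×0.33)/0.110224 = 2.0059 and s = 1.0059.
a = μs = 0.67, b = (1−μ)s = 0.33.

a = 0.67, b = 0.33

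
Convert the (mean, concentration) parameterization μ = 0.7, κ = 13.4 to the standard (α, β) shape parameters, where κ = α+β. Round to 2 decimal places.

α = 9.38, β = 4.02

Split κ in proportion μ : (1−μ): α = 0.7·13.4 = 9.38, β = 13.4 − 9.38 = 4.02.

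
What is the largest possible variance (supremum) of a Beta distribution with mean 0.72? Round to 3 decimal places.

For fixed mean μ the Beta variance is μ(1−μ)/(α+β+1), increasing as α+β decreases.
Its least upper bound (not attained) is μ(1−μ) = 0.72·0.28 = 0.202.

0.202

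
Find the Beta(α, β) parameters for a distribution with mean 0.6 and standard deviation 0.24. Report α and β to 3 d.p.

α = 1.900, β = 1.267

σ² = 0.24² = 0.0576.
With s = α+β, Var = μ(1−μ)/(s+1), so s+1 = (0.6×0.4)/0.0576 = 4.1667 and s = 3.1667.
α = μs = 1.900, β = (1−μ)s = 1.267.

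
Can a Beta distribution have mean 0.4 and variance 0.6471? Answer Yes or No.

The Beta variance bound is σ² < μ(1−μ).
Here μ(1−μ) = 0.4×0.6 = 0.24, and 0.6471 ≥ 0.24.

No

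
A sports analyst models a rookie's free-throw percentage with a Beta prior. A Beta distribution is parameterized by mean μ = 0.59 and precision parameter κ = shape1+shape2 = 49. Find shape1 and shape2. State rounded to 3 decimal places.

Split κ in proportion μ : (1−μ): shape1 = 0.59·49 = 28.910, shape2 = 49 − 28.910 = 20.090.

shape1 = 28.910, shape2 = 20.090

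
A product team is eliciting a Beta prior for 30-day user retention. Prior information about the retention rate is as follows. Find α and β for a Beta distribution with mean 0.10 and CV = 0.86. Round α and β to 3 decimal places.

α = 1.117, β = 10.052

Var = (CV·μ)² = (0.86×0.10)² = 0.007396.
α+β = μ(1−μ)/Var − 1 = 0.0900/0.007396 − 1 = 11.1687.
Thus α = 0.10·11.1687 = 1.117 and β = 0.90·11.1687 = 10.052.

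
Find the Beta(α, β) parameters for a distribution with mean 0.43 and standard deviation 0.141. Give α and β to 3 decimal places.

σ² = 0.141² = 0.019881.
With s = α+β, Var = μ(1−μ)/(s+1), so s+1 = (0.43×0.57)/0.019881 = 12.3284 and s = 11.3284.
α = μs = 4.871, β = (1−μ)s = 6.457.

α = 4.871, β = 6.457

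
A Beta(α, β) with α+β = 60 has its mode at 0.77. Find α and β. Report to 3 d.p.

α = 45.660, β = 14.340

Mode = (α−1)/(κ−2) with κ = α+β, so α−1 = 0.77·58 = 44.660.
α = 45.660; β = κ − α = 14.340.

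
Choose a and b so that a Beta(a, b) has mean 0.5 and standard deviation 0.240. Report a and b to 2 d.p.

a = 1.67, b = 1.67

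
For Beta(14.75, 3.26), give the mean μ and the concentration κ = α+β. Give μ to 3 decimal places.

κ = α+β = 14.75+3.26 = 18.01; μ = α/κ = 14.75/18.01 = 0.819.

μ = 0.819, κ = 18.01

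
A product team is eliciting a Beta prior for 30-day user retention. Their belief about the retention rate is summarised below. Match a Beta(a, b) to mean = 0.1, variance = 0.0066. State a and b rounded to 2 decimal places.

a = 1.26, b = 11.37

Write ν = a+b; then a = μν and Var = μ(1−μ)/(ν+1).
ν = μ(1−μ)/Var − 1 = 0.09/0.0066 − 1 = 12.6364.
a = 0.1·12.6364 = 1.26, b = 0.9·12.6364 = 11.37.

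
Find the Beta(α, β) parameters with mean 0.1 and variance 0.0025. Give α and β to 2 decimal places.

By moment matching, α+β = μ(1−μ)/σ² − 1 = (0.1·0.9)/0.0025 − 1 = 36.0000 − 1 = 35.0000.
Since α/(α+β) = μ, α = 0.1·35.0000 = 3.50 and β = 0.9·35.0000 = 31.50.

α = 3.50, β = 31.50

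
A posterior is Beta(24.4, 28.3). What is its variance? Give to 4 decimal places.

μ = 24.4/52.7 = 0.462998; Var = μ(1−μ)/(α+β+1) = 0.2486309/53.7 = 0.0046.

0.0046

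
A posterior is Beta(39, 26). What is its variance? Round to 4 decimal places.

μ = 39/65 = 0.600000; Var = μ(1−μ)/(α+β+1) = 0.2400000/66 = 0.0036.

0.0036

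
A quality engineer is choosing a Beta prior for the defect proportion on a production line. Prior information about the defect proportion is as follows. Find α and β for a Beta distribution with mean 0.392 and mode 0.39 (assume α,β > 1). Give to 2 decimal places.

Let s = α+β. Mean gives α = μs = 0.392s; mode gives (α−1)/(s−2) = 0.39.
Substituting: 0.392s − 1 = 0.39(s−2) = 0.39s − 0.78, so 0.002s = 0.22 and s = 110.0000.
Then α = 0.392×110.0000 = 43.12 and β = s−α = 66.88.

α = 43.12, β = 66.88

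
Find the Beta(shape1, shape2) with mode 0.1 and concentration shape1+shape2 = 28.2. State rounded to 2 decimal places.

Since the density peak of Beta(shape1,shape2) is at (shape1−1)/(shape1+shape2−2),
shape1 = 1 + 0.1(28.2−2) = 3.62 and shape2 = 28.2 − 3.62 = 24.58.

shape1 = 3.62, shape2 = 24.58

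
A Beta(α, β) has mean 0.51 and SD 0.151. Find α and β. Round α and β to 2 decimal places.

α = 5.08, β = 4.88

First σ² = 0.022801. Setting α = μn, β = (1−μ)n with n = α+β,
μ(1−μ)/(n+1) = 0.022801 ⇒ n+1 = 0.2499/0.022801 = 10.9600 ⇒ n = 9.9600.
Hence α = 0.51×9.9600 = 5.08, β = 0.49×9.9600 = 4.88.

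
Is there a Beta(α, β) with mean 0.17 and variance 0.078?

Yes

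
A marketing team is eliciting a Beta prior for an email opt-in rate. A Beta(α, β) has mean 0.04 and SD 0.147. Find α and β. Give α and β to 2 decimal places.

α = 0.03, β = 0.75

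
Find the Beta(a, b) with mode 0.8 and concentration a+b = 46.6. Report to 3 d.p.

a = 36.680, b = 9.920

Since the density peak of Beta(a,b) is at (a−1)/(a+b−2),
a = 1 + 0.8(46.6−2) = 36.680 and b = 46.6 − 36.680 = 9.920.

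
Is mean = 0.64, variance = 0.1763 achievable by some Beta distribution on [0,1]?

A Beta with mean μ has variance μ(1−μ)/(α+β+1) < μ(1−μ).
Here μ(1−μ) = 0.64×0.36 = 0.2304, and 0.1763 < 0.2304.

Yes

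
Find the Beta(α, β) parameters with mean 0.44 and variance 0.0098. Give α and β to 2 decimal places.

α = 10.62, β = 13.52

Let s = α+β. The Beta variance is μ(1−μ)/(s+1).
So s+1 = μ(1−μ)/σ² = (0.44×0.56)/0.0098 = 0.2464/0.0098 = 25.1429, giving s = 24.1429.
Then α = μs = 0.44×24.1429 = 10.62 and β = (1−μ)s = 0.56×24.1429 = 13.52.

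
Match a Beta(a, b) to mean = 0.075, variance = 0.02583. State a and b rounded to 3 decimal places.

By moment matching, a+b = μ(1−μ)/σ² − 1 = (0.075·0.925)/0.02583 − 1 = 2.6858 − 1 = 1.6858.
Since a/(a+b) = μ, a = 0.075·1.6858 = 0.126 and b = 0.925·1.6858 = 1.559.

a = 0.126, b = 1.559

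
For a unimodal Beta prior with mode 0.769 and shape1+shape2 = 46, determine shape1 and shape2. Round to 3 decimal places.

shape1 = 34.836, shape2 = 11.164

Since the density peak of Beta(shape1,shape2) is at (shape1−1)/(shape1+shape2−2),
shape1 = 1 + 0.769(46−2) = 34.836 and shape2 = 46 − 34.836 = 11.164.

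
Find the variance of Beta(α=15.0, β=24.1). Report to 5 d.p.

0.00590

μ = 15.0/39.1 = 0.383632; Var = μ(1−μ)/(α+β+1) = 0.2364584/40.1 = 0.00590.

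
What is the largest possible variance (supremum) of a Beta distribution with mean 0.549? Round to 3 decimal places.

0.248

Var = μ(1−μ)/(α+β+1), which approaches μ(1−μ) as α+β → 0.
So the supremum is μ(1−μ) = 0.549×0.451 = 0.248.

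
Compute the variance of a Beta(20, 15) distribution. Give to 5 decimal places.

0.00680

μ = 20/35 = 0.571429; Var = μ(1−μ)/(α+β+1) = 0.2448980/36 = 0.00680.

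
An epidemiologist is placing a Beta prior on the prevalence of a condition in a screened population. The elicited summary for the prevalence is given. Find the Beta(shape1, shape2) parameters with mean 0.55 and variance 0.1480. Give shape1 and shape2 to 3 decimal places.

shape1 = 0.370, shape2 = 0.303

Write ν = shape1+shape2; then shape1 = μν and Var = μ(1−μ)/(ν+1).
ν = μ(1−μ)/Var − 1 = 0.2475/0.1480 − 1 = 0.6723.
shape1 = 0.55·0.6723 = 0.370, shape2 = 0.45·0.6723 = 0.303.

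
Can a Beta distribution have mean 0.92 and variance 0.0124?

A Beta with mean μ has variance μ(1−μ)/(α+β+1) < μ(1−μ).
Here μ(1−μ) = 0.92×0.08 = 0.0736, and 0.0124 < 0.0736.

Yes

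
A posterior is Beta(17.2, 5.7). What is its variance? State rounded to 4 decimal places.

0.0078

Var = αβ/[(α+β)²(α+β+1)] = (17.2×5.7)/(22.9²×23.9) = 98.04/12533.399 = 0.0078.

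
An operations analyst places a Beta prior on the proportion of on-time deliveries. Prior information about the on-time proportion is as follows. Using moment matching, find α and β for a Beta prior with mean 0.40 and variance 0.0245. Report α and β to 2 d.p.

Let s = α+β. The Beta variance is μ(1−μ)/(s+1).
So s+1 = μ(1−μ)/σ² = (0.40×0.60)/0.0245 = 0.2400/0.0245 = 9.7959, giving s = 8.7959.
Then α = μs = 0.40×8.7959 = 3.52 and β = (1−μ)s = 0.60×8.7959 = 5.28.

α = 3.52, β = 5.28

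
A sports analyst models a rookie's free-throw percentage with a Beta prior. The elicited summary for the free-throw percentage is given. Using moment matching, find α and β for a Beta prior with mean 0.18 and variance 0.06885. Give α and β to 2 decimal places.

α = 0.21, β = 0.94

By moment matching, α+β = μ(1−μ)/σ² − 1 = (0.18·0.82)/0.06885 − 1 = 2.1438 − 1 = 1.1438.
Since α/(α+β) = μ, α = 0.18·1.1438 = 0.21 and β = 0.82·1.1438 = 0.94.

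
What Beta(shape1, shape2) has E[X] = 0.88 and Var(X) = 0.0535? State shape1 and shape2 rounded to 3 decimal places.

Write ν = shape1+shape2; then shape1 = μν and Var = μ(1−μ)/(ν+1).
ν = μ(1−μ)/Var − 1 = 0.1056/0.0535 − 1 = 0.9738.
shape1 = 0.88·0.9738 = 0.857, shape2 = 0.12·0.9738 = 0.117.

shape1 = 0.857, shape2 = 0.117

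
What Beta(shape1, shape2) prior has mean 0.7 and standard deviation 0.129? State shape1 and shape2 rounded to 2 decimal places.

First σ² = 0.016641. Setting shape1 = μn, shape2 = (1−μ)n with n = shape1+shape2,
μ(1−μ)/(n+1) = 0.016641 ⇒ n+1 = 0.21/0.016641 = 12.6194 ⇒ n = 11.6194.
Hence shape1 = 0.7×11.6194 = 8.13, shape2 = 0.3×11.6194 = 3.49.

shape1 = 8.13, shape2 = 3.49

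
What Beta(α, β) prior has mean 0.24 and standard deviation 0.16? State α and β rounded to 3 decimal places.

α = 1.470, β = 4.655

σ² = 0.16² = 0.0256.
With s = α+β, Var = μ(1−μ)/(s+1), so s+1 = (0.24×0.76)/0.0256 = 7.1250 and s = 6.1250.
α = μs = 1.470, β = (1−μ)s = 4.655.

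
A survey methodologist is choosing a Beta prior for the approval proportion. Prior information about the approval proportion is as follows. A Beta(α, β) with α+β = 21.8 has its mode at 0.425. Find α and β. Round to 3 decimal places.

Since the density peak of Beta(α,β) is at (α−1)/(α+β−2),
α = 1 + 0.425(21.8−2) = 9.415 and β = 21.8 − 9.415 = 12.385.

α = 9.415, β = 12.385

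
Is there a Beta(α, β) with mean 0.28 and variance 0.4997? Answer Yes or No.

The Beta variance bound is σ² < μ(1−μ).
Here μ(1−μ) = 0.28×0.72 = 0.2016, and 0.4997 ≥ 0.2016.

No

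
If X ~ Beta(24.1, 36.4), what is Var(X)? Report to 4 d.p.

μ = 24.1/60.5 = 0.398347; Var = μ(1−μ)/(α+β+1) = 0.2396667/61.5 = 0.0039.

0.0039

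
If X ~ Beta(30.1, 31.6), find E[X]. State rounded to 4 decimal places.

0.4878

The Beta mean is α/(α+β) = 30.1/(30.1+31.6) = 0.4878.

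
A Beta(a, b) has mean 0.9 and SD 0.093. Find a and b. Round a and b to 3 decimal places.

a = 8.465, b = 0.941

σ² = 0.093² = 0.008649.
With s = a+b, Var = μ(1−μ)/(s+1), so s+1 = (0.9×0.1)/0.008649 = 10.4058 and s = 9.4058.
a = μs = 8.465, b = (1−μ)s = 0.941.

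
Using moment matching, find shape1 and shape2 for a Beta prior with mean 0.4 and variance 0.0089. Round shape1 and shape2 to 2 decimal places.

Let s = shape1+shape2. The Beta variance is μ(1−μ)/(s+1).
So s+1 = μ(1−μ)/σ² = (0.4×0.6)/0.0089 = 0.24/0.0089 = 26.9663, giving s = 25.9663.
Then shape1 = μs = 0.4×25.9663 = 10.39 and shape2 = (1−μ)s = 0.6×25.9663 = 15.58.

shape1 = 10.39, shape2 = 15.58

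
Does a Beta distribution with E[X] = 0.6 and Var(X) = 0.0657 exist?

A Beta with mean μ has variance μ(1−μ)/(α+β+1) < μ(1−μ).
Here μ(1−μ) = 0.6×0.4 = 0.24, and 0.0657 < 0.24.

Yes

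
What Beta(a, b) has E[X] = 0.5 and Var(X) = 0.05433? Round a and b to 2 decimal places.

a = 1.80, b = 1.80

By moment matching, a+b = μ(1−μ)/σ² − 1 = (0.5·0.5)/0.05433 − 1 = 4.6015 − 1 = 3.6015.
Since a/(a+b) = μ, a = 0.5·3.6015 = 1.80 and b = 0.5·3.6015 = 1.80.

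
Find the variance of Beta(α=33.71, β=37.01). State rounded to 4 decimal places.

0.0035

Var = αβ/[(α+β)²(α+β+1)] = (33.71×37.01)/(70.72²×71.72) = 1247.6071/358694.555648 = 0.0035.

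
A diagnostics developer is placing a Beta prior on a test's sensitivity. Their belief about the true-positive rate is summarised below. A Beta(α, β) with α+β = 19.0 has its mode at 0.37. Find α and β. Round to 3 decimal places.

α = 7.290, β = 11.710

For α,β>1 the mode is (α−1)/(α+β−2), so α = mode·(κ−2)+1 = 0.37×17.0+1 = 7.290.
And β = (1−mode)·(κ−2)+1 = 0.63×17.0+1 = 11.710.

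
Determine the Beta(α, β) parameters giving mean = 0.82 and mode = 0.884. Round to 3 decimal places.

With s = α+β: μ = α/s and mode = (α−1)/(s−2). Eliminating α = μs,
μs − 1 = m(s−2) ⇒ s(μ−m) = 1−2m ⇒ s = -0.768/-0.064 = 12.0000.
So α = μs = 9.840, β = (1−μ)s = 2.160.

α = 9.840, β = 2.160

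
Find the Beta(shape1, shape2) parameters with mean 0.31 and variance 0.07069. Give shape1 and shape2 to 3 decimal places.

shape1 = 0.628, shape2 = 1.398

Write ν = shape1+shape2; then shape1 = μν and Var = μ(1−μ)/(ν+1).
ν = μ(1−μ)/Var − 1 = 0.2139/0.07069 − 1 = 2.0259.
shape1 = 0.31·2.0259 = 0.628, shape2 = 0.69·2.0259 = 1.398.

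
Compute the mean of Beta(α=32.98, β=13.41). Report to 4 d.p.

The Beta mean is α/(α+β) = 32.98/(32.98+13.41) = 0.7109.

0.7109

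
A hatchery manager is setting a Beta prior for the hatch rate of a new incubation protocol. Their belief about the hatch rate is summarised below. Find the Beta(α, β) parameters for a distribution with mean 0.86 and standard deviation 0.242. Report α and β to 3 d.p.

α = 0.908, β = 0.148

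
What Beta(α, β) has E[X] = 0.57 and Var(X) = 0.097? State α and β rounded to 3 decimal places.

α = 0.870, β = 0.657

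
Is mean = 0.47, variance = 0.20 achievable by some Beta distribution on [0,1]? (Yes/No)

Yes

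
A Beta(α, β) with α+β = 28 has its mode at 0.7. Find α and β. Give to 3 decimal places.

α = 19.200, β = 8.800

Mode = (α−1)/(κ−2) with κ = α+β, so α−1 = 0.7·26 = 18.200.
α = 19.200; β = κ − α = 8.800.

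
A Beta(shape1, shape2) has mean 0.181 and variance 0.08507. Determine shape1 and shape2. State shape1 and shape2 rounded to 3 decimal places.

shape1 = 0.134, shape2 = 0.608

Let s = shape1+shape2. The Beta variance is μ(1−μ)/(s+1).
So s+1 = μ(1−μ)/σ² = (0.181×0.819)/0.08507 = 0.148239/0.08507 = 1.7426, giving s = 0.7426.
Then shape1 = μs = 0.181×0.7426 = 0.134 and shape2 = (1−μ)s = 0.819×0.7426 = 0.608.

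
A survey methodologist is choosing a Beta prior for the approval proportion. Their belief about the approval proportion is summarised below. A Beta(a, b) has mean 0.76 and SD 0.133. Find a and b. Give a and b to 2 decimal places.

a = 7.08, b = 2.23

σ² = 0.133² = 0.017689.
With s = a+b, Var = μ(1−μ)/(s+1), so s+1 = (0.76×0.24)/0.017689 = 10.3115 and s = 9.3115.
a = μs = 7.08, b = (1−μ)s = 2.23.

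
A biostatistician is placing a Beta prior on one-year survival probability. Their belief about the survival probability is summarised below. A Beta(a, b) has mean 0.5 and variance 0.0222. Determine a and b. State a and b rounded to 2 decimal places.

a = 5.13, b = 5.13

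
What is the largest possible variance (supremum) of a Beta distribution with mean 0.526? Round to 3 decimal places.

For fixed mean μ the Beta variance is μ(1−μ)/(α+β+1), increasing as α+β decreases.
Its least upper bound (not attained) is μ(1−μ) = 0.526·0.474 = 0.249.

0.249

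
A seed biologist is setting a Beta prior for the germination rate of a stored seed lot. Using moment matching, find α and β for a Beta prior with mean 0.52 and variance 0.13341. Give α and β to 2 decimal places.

α = 0.45, β = 0.42

Write ν = α+β; then α = μν and Var = μ(1−μ)/(ν+1).
ν = μ(1−μ)/Var − 1 = 0.2496/0.13341 − 1 = 0.8709.
α = 0.52·0.8709 = 0.45, β = 0.48·0.8709 = 0.42.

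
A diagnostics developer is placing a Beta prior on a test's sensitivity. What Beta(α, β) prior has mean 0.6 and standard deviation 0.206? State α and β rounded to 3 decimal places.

α = 2.793, β = 1.862

σ² = 0.206² = 0.042436.
With s = α+β, Var = μ(1−μ)/(s+1), so s+1 = (0.6×0.4)/0.042436 = 5.6556 and s = 4.6556.
α = μs = 2.793, β = (1−μ)s = 1.862.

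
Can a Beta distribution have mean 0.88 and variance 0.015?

For any Beta, Var(X) < E[X]·(1−E[X]).
Here μ(1−μ) = 0.88×0.12 = 0.1056, and 0.015 < 0.1056.

Yes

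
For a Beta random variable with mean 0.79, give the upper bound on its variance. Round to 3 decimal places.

Var = μ(1−μ)/(α+β+1), which approaches μ(1−μ) as α+β → 0.
So the supremum is μ(1−μ) = 0.79×0.21 = 0.166.

0.166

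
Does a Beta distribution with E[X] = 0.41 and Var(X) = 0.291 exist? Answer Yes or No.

For any Beta, Var(X) < E[X]·(1−E[X]).
Here μ(1−μ) = 0.41×0.59 = 0.2419, and 0.291 ≥ 0.2419.

No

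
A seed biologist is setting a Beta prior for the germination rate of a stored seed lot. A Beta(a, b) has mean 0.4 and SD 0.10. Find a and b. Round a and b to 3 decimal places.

a = 9.200, b = 13.800

First σ² = 0.0100. Setting a = μn, b = (1−μ)n with n = a+b,
μ(1−μ)/(n+1) = 0.0100 ⇒ n+1 = 0.24/0.0100 = 24.0000 ⇒ n = 23.0000.
Hence a = 0.4×23.0000 = 9.200, b = 0.6×23.0000 = 13.800.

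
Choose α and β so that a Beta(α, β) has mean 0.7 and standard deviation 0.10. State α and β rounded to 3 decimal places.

α = 14.000, β = 6.000

Variance = 0.10² = 0.0100. The moment-matching identity α+β = μ(1−μ)/Var − 1 gives
α+β = 0.21/0.0100 − 1 = 20.0000, so α = μ·20.0000 = 14.000 and β = (1−μ)·20.0000 = 6.000.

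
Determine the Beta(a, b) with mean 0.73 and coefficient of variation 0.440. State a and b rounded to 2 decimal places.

Var = (CV·μ)² = (0.440×0.73)² = 0.103169.
a+b = μ(1−μ)/Var − 1 = 0.1971/0.103169 − 1 = 0.9104.
Thus a = 0.73·0.9104 = 0.66 and b = 0.27·0.9104 = 0.25.

a = 0.66, b = 0.25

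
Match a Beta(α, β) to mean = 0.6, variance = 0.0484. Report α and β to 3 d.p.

α = 2.375, β = 1.583

By moment matching, α+β = μ(1−μ)/σ² − 1 = (0.6·0.4)/0.0484 − 1 = 4.9587 − 1 = 3.9587.
Since α/(α+β) = μ, α = 0.6·3.9587 = 2.375 and β = 0.4·3.9587 = 1.583.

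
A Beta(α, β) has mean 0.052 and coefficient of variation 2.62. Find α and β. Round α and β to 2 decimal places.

Var = (CV·μ)² = (2.62×0.052)² = 0.018561.
α+β = μ(1−μ)/Var − 1 = 0.049296/0.018561 − 1 = 1.6558.
Thus α = 0.052·1.6558 = 0.09 and β = 0.948·1.6558 = 1.57.

α = 0.09, β = 1.57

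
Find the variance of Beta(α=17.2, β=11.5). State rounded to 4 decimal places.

0.0081

μ = 17.2/28.7 = 0.599303; Var = μ(1−μ)/(α+β+1) = 0.2401389/29.7 = 0.0081.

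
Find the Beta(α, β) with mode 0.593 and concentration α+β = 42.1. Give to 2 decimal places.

For α,β>1 the mode is (α−1)/(α+β−2), so α = mode·(κ−2)+1 = 0.593×40.1+1 = 24.78.
And β = (1−mode)·(κ−2)+1 = 0.407×40.1+1 = 17.32.

α = 24.78, β = 17.32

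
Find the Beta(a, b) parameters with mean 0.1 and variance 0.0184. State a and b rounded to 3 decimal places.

a = 0.389, b = 3.502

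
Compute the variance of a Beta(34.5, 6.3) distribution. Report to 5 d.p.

0.00312

Var = αβ/[(α+β)²(α+β+1)] = (34.5×6.3)/(40.8²×41.8) = 217.35/69581.952 = 0.00312.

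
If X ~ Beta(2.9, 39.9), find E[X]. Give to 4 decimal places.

0.0678

The Beta mean is α/(α+β) = 2.9/(2.9+39.9) = 0.0678.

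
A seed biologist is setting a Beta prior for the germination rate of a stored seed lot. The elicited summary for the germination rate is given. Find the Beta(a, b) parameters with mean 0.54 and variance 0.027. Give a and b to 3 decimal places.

Write ν = a+b; then a = μν and Var = μ(1−μ)/(ν+1).
ν = μ(1−μ)/Var − 1 = 0.2484/0.027 − 1 = 8.2000.
a = 0.54·8.2000 = 4.428, b = 0.46·8.2000 = 3.772.

a = 4.428, b = 3.772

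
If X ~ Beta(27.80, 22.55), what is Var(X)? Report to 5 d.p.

Var = αβ/[(α+β)²(α+β+1)] = (27.80×22.55)/(50.35²×51.35) = 626.8900/130178.540375 = 0.00482.

0.00482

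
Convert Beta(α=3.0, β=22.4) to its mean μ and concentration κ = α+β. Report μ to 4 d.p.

κ = α+β = 3.0+22.4 = 25.4; μ = α/κ = 3.0/25.4 = 0.1181.

μ = 0.1181, κ = 25.4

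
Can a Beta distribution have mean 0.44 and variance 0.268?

No

For any Beta, Var(X) < E[X]·(1−E[X]).
Here μ(1−μ) = 0.44×0.56 = 0.2464, and 0.268 ≥ 0.2464.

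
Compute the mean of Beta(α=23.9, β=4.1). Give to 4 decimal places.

The Beta mean is α/(α+β) = 23.9/(23.9+4.1) = 0.8536.

0.8536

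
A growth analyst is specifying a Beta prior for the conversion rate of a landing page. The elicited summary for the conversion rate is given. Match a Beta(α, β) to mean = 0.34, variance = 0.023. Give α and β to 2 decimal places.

Write ν = α+β; then α = μν and Var = μ(1−μ)/(ν+1).
ν = μ(1−μ)/Var − 1 = 0.2244/0.023 − 1 = 8.7565.
α = 0.34·8.7565 = 2.98, β = 0.66·8.7565 = 5.78.

α = 2.98, β = 5.78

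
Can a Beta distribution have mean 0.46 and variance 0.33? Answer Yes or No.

For any Beta, Var(X) < E[X]·(1−E[X]).
Here μ(1−μ) = 0.46×0.54 = 0.2484, and 0.33 ≥ 0.2484.

No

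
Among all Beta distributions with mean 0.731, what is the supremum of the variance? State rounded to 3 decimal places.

Var = μ(1−μ)/(α+β+1), which approaches μ(1−μ) as α+β → 0.
So the supremum is μ(1−μ) = 0.731×0.269 = 0.197.

0.197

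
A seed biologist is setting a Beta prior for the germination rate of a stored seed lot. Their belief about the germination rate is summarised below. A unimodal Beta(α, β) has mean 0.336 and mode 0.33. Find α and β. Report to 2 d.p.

α = 19.04, β = 37.63

Let s = α+β. Mean gives α = μs = 0.336s; mode gives (α−1)/(s−2) = 0.33.
Substituting: 0.336s − 1 = 0.33(s−2) = 0.33s − 0.66, so 0.006s = 0.34 and s = 56.6667.
Then α = 0.336×56.6667 = 19.04 and β = s−α = 37.63.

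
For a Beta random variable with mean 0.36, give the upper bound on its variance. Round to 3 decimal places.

For fixed mean μ the Beta variance is μ(1−μ)/(α+β+1), increasing as α+β decreases.
Its least upper bound (not attained) is μ(1−μ) = 0.36·0.64 = 0.230.

0.230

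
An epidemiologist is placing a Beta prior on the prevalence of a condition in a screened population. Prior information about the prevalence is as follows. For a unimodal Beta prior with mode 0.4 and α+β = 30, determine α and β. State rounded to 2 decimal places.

Since the density peak of Beta(α,β) is at (α−1)/(α+β−2),
α = 1 + 0.4(30−2) = 12.20 and β = 30 − 12.20 = 17.80.

α = 12.20, β = 17.80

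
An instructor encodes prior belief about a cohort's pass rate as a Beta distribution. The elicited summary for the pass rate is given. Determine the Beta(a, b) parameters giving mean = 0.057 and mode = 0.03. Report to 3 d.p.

With s = a+b: μ = a/s and mode = (a−1)/(s−2). Eliminating a = μs,
μs − 1 = m(s−2) ⇒ s(μ−m) = 1−2m ⇒ s = 0.94/0.027 = 34.8148.
So a = μs = 1.984, b = (1−μ)s = 32.830.

a = 1.984, b = 32.830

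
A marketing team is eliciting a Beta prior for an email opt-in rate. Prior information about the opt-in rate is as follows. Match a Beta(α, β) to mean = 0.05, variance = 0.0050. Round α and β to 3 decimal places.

α = 0.425, β = 8.075

By moment matching, α+β = μ(1−μ)/σ² − 1 = (0.05·0.95)/0.0050 − 1 = 9.5000 − 1 = 8.5000.
Since α/(α+β) = μ, α = 0.05·8.5000 = 0.425 and β = 0.95·8.5000 = 8.075.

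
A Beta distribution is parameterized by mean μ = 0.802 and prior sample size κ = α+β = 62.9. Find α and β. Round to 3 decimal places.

α = 50.446, β = 12.454

α = μκ = 0.802×62.9 = 50.446 and β = (1−μ)κ = 0.198×62.9 = 12.454.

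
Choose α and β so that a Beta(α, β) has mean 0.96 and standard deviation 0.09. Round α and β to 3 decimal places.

σ² = 0.09² = 0.0081.
With s = α+β, Var = μ(1−μ)/(s+1), so s+1 = (0.96×0.04)/0.0081 = 4.7407 and s = 3.7407.
α = μs = 3.591, β = (1−μ)s = 0.150.

α = 3.591, β = 0.150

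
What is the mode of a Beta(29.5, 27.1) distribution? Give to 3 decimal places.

The density x^(α−1)(1−x)^(β−1) is maximised at (α−1)/(α+β−2) = 28.5/54.6 = 0.522.

0.522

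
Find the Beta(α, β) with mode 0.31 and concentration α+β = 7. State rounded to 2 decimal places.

α = 2.55, β = 4.45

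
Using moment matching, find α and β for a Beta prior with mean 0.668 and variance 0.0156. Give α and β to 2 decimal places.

α = 8.83, β = 4.39

Write ν = α+β; then α = μν and Var = μ(1−μ)/(ν+1).
ν = μ(1−μ)/Var − 1 = 0.221776/0.0156 − 1 = 13.2164.
α = 0.668·13.2164 = 8.83, β = 0.332·13.2164 = 4.39.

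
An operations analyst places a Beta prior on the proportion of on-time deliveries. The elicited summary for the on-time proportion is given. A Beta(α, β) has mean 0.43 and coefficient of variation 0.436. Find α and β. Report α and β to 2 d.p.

σ = CV·μ = 0.436×0.43 = 0.18748, so σ² = 0.035149.
s+1 = μ(1−μ)/σ² = 0.2451/0.035149 = 6.9732, so s = α+β = 5.9732.
α = μs = 2.57, β = (1−μ)s = 3.40.

α = 2.57, β = 3.40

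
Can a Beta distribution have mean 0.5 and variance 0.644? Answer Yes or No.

For any Beta, Var(X) < E[X]·(1−E[X]).
Here μ(1−μ) = 0.5×0.5 = 0.25, and 0.644 ≥ 0.25.

No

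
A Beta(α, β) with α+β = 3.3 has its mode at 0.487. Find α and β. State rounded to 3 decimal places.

Since the density peak of Beta(α,β) is at (α−1)/(α+β−2),
α = 1 + 0.487(3.3−2) = 1.633 and β = 3.3 − 1.633 = 1.667.

α = 1.633, β = 1.667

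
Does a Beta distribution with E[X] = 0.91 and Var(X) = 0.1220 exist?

The Beta variance bound is σ² < μ(1−μ).
Here μ(1−μ) = 0.91×0.09 = 0.0819, and 0.1220 ≥ 0.0819.

No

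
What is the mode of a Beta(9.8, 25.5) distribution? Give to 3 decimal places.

0.264

With α,β > 1, mode = (α−1)/(α+β−2) = 8.8/33.3 = 0.264.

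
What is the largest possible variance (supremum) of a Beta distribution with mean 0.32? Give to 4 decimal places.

0.2176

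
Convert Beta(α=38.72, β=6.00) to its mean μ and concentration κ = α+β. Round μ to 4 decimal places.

μ = 0.8658, κ = 44.72

κ = α+β = 38.72+6.00 = 44.72; μ = α/κ = 38.72/44.72 = 0.8658.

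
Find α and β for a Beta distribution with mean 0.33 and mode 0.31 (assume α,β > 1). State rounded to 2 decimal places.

Let s = α+β. Mean gives α = μs = 0.33s; mode gives (α−1)/(s−2) = 0.31.
Substituting: 0.33s − 1 = 0.31(s−2) = 0.31s − 0.62, so 0.02s = 0.38 and s = 19.0000.
Then α = 0.33×19.0000 = 6.27 and β = s−α = 12.73.

α = 6.27, β = 12.73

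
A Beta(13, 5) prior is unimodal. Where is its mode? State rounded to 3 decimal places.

0.750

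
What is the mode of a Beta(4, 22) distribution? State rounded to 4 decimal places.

0.1250

The density x^(α−1)(1−x)^(β−1) is maximised at (α−1)/(α+β−2) = 3/24 = 0.1250.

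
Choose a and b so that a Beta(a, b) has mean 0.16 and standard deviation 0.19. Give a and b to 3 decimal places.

σ² = 0.19² = 0.0361.
With s = a+b, Var = μ(1−μ)/(s+1), so s+1 = (0.16×0.84)/0.0361 = 3.7230 and s = 2.7230.
a = μs = 0.436, b = (1−μ)s = 2.287.

a = 0.436, b = 2.287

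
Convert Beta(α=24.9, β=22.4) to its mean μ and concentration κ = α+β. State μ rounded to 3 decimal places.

κ = α+β = 24.9+22.4 = 47.3; μ = α/κ = 24.9/47.3 = 0.526.

μ = 0.526, κ = 47.3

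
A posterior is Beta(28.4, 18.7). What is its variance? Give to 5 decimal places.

Var = αβ/[(α+β)²(α+β+1)] = (28.4×18.7)/(47.1²×48.1) = 531.08/106705.521 = 0.00498.

0.00498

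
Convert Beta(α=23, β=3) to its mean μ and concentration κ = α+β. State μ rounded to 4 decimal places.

μ = 0.8846, κ = 26

κ = α+β = 23+3 = 26; μ = α/κ = 23/26 = 0.8846.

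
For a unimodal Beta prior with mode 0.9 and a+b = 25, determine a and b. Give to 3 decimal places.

Since the density peak of Beta(a,b) is at (a−1)/(a+b−2),
a = 1 + 0.9(25−2) = 21.700 and b = 25 − 21.700 = 3.300.

a = 21.700, b = 3.300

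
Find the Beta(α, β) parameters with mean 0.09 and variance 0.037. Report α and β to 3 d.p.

Write ν = α+β; then α = μν and Var = μ(1−μ)/(ν+1).
ν = μ(1−μ)/Var − 1 = 0.0819/0.037 − 1 = 1.2135.
α = 0.09·1.2135 = 0.109, β = 0.91·1.2135 = 1.104.

α = 0.109, β = 1.104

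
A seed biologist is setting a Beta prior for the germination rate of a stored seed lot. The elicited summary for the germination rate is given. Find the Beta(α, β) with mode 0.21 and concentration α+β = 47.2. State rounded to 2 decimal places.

α = 10.49, β = 36.71

For α,β>1 the mode is (α−1)/(α+β−2), so α = mode·(κ−2)+1 = 0.21×45.2+1 = 10.49.
And β = (1−mode)·(κ−2)+1 = 0.79×45.2+1 = 36.71.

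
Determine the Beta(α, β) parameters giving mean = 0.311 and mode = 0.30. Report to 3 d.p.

Let s = α+β. Mean gives α = μs = 0.311s; mode gives (α−1)/(s−2) = 0.30.
Substituting: 0.311s − 1 = 0.30(s−2) = 0.30s − 0.60, so 0.011s = 0.40 and s = 36.3636.
Then α = 0.311×36.3636 = 11.309 and β = s−α = 25.055.

α = 11.309, β = 25.055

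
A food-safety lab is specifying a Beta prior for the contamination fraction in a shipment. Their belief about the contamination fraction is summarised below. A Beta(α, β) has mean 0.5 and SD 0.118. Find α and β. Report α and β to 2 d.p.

α = 8.48, β = 8.48

First σ² = 0.013924. Setting α = μn, β = (1−μ)n with n = α+β,
μ(1−μ)/(n+1) = 0.013924 ⇒ n+1 = 0.25/0.013924 = 17.9546 ⇒ n = 16.9546.
Hence α = 0.5×16.9546 = 8.48, β = 0.5×16.9546 = 8.48.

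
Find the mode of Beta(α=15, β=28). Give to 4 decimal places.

0.3415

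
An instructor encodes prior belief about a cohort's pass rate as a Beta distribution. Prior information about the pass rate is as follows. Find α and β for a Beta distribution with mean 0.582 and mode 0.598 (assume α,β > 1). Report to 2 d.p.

α = 7.13, β = 5.12

With s = α+β: μ = α/s and mode = (α−1)/(s−2). Eliminating α = μs,
μs − 1 = m(s−2) ⇒ s(μ−m) = 1−2m ⇒ s = -0.196/-0.016 = 12.2500.
So α = μs = 7.13, β = (1−μ)s = 5.12.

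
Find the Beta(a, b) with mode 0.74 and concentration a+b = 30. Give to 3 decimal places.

For a,b>1 the mode is (a−1)/(a+b−2), so a = mode·(κ−2)+1 = 0.74×28+1 = 21.720.
And b = (1−mode)·(κ−2)+1 = 0.26×28+1 = 8.280.

a = 21.720, b = 8.280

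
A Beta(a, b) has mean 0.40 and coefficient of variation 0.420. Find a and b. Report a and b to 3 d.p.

a = 3.001, b = 4.502

Var = (CV·μ)² = (0.420×0.40)² = 0.028224.
a+b = μ(1−μ)/Var − 1 = 0.2400/0.028224 − 1 = 7.5034.
Thus a = 0.40·7.5034 = 3.001 and b = 0.60·7.5034 = 4.502.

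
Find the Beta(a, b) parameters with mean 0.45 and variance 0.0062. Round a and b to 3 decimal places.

a = 17.514, b = 21.406

By moment matching, a+b = μ(1−μ)/σ² − 1 = (0.45·0.55)/0.0062 − 1 = 39.9194 − 1 = 38.9194.
Since a/(a+b) = μ, a = 0.45·38.9194 = 17.514 and b = 0.55·38.9194 = 21.406.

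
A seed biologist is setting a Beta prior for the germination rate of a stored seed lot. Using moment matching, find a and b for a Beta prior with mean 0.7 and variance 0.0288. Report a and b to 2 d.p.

a = 4.40, b = 1.89

Write ν = a+b; then a = μν and Var = μ(1−μ)/(ν+1).
ν = μ(1−μ)/Var − 1 = 0.21/0.0288 − 1 = 6.2917.
a = 0.7·6.2917 = 4.40, b = 0.3·6.2917 = 1.89.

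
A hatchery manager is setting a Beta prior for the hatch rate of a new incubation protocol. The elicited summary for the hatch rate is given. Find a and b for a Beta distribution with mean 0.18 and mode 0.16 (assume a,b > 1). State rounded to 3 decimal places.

a = 6.120, b = 27.880

With s = a+b: μ = a/s and mode = (a−1)/(s−2). Eliminating a = μs,
μs − 1 = m(s−2) ⇒ s(μ−m) = 1−2m ⇒ s = 0.68/0.02 = 34.0000.
So a = μs = 6.120, b = (1−μ)s = 27.880.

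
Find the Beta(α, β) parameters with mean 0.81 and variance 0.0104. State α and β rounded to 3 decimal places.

By moment matching, α+β = μ(1−μ)/σ² − 1 = (0.81·0.19)/0.0104 − 1 = 14.7981 − 1 = 13.7981.
Since α/(α+β) = μ, α = 0.81·13.7981 = 11.176 and β = 0.19·13.7981 = 2.622.

α = 11.176, β = 2.622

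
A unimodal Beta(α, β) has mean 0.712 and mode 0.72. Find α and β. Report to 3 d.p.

With s = α+β: μ = α/s and mode = (α−1)/(s−2). Eliminating α = μs,
μs − 1 = m(s−2) ⇒ s(μ−m) = 1−2m ⇒ s = -0.44/-0.008 = 55.0000.
So α = μs = 39.160, β = (1−μ)s = 15.840.

α = 39.160, β = 15.840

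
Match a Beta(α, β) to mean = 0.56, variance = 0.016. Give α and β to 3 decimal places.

By moment matching, α+β = μ(1−μ)/σ² − 1 = (0.56·0.44)/0.016 − 1 = 15.4000 − 1 = 14.4000.
Since α/(α+β) = μ, α = 0.56·14.4000 = 8.064 and β = 0.44·14.4000 = 6.336.

α = 8.064, β = 6.336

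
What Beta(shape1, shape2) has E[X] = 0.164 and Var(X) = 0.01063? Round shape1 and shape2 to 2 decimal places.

shape1 = 1.95, shape2 = 9.95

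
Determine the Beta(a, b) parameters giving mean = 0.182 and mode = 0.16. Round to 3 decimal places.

Let s = a+b. Mean gives a = μs = 0.182s; mode gives (a−1)/(s−2) = 0.16.
Substituting: 0.182s − 1 = 0.16(s−2) = 0.16s − 0.32, so 0.022s = 0.68 and s = 30.9091.
Then a = 0.182×30.9091 = 5.625 and b = s−a = 25.284.

a = 5.625, b = 25.284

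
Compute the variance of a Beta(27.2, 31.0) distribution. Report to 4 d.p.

0.0042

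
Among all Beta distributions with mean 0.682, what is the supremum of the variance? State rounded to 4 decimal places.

0.2169

Var = μ(1−μ)/(α+β+1), which approaches μ(1−μ) as α+β → 0.
So the supremum is μ(1−μ) = 0.682×0.318 = 0.2169.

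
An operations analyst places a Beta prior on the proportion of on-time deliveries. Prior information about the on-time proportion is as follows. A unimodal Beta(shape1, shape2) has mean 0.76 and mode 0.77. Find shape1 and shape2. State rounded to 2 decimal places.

shape1 = 41.04, shape2 = 12.96

Let s = shape1+shape2. Mean gives shape1 = μs = 0.76s; mode gives (shape1−1)/(s−2) = 0.77.
Substituting: 0.76s − 1 = 0.77(s−2) = 0.77s − 1.54, so -0.01s = -0.54 and s = 54.0000.
Then shape1 = 0.76×54.0000 = 41.04 and shape2 = s−shape1 = 12.96.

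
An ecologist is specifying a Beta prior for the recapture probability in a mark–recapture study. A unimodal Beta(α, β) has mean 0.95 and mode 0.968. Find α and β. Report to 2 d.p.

With s = α+β: μ = α/s and mode = (α−1)/(s−2). Eliminating α = μs,
μs − 1 = m(s−2) ⇒ s(μ−m) = 1−2m ⇒ s = -0.936/-0.018 = 52.0000.
So α = μs = 49.40, β = (1−μ)s = 2.60.

α = 49.40, β = 2.60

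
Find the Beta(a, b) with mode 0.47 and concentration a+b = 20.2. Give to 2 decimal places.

Mode = (a−1)/(κ−2) with κ = a+b, so a−1 = 0.47·18.2 = 8.55.
a = 9.55; b = κ − a = 10.65.

a = 9.55, b = 10.65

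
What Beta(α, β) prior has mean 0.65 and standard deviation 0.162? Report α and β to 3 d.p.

Variance = 0.162² = 0.026244. The moment-matching identity α+β = μ(1−μ)/Var − 1 gives
α+β = 0.2275/0.026244 − 1 = 7.6686, so α = μ·7.6686 = 4.985 and β = (1−μ)·7.6686 = 2.684.

α = 4.985, β = 2.684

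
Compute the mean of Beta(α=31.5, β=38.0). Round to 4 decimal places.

The Beta mean is α/(α+β) = 31.5/(31.5+38.0) = 0.4532.

0.4532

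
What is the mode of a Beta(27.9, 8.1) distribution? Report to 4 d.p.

0.7912

The density x^(α−1)(1−x)^(β−1) is maximised at (α−1)/(α+β−2) = 26.9/34.0 = 0.7912.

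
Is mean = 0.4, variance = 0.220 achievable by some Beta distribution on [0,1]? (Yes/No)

Yes

For any Beta, Var(X) < E[X]·(1−E[X]).
Here μ(1−μ) = 0.4×0.6 = 0.24, and 0.220 < 0.24.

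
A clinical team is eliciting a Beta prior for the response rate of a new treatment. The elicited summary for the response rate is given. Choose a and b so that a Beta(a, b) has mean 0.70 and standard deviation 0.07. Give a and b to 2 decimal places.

First σ² = 0.0049. Setting a = μn, b = (1−μ)n with n = a+b,
μ(1−μ)/(n+1) = 0.0049 ⇒ n+1 = 0.2100/0.0049 = 42.8571 ⇒ n = 41.8571.
Hence a = 0.70×41.8571 = 29.30, b = 0.30×41.8571 = 12.56.

a = 29.30, b = 12.56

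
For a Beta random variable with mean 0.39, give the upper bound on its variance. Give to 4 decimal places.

0.2379

Var = μ(1−μ)/(α+β+1), which approaches μ(1−μ) as α+β → 0.
So the supremum is μ(1−μ) = 0.39×0.61 = 0.2379.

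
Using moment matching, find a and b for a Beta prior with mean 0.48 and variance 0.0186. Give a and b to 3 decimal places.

a = 5.961, b = 6.458

Write ν = a+b; then a = μν and Var = μ(1−μ)/(ν+1).
ν = μ(1−μ)/Var − 1 = 0.2496/0.0186 − 1 = 12.4194.
a = 0.48·12.4194 = 5.961, b = 0.52·12.4194 = 6.458.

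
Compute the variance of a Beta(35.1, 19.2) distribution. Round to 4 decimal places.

0.0041

Var = αβ/[(α+β)²(α+β+1)] = (35.1×19.2)/(54.3²×55.3) = 673.92/163051.497 = 0.0041.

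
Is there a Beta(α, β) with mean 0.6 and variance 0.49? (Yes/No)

For any Beta, Var(X) < E[X]·(1−E[X]).
Here μ(1−μ) = 0.6×0.4 = 0.24, and 0.49 ≥ 0.24.

No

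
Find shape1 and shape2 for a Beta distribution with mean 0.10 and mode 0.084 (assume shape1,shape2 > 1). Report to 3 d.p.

shape1 = 5.200, shape2 = 46.800

With s = shape1+shape2: μ = shape1/s and mode = (shape1−1)/(s−2). Eliminating shape1 = μs,
μs − 1 = m(s−2) ⇒ s(μ−m) = 1−2m ⇒ s = 0.832/0.016 = 52.0000.
So shape1 = μs = 5.200, shape2 = (1−μ)s = 46.800.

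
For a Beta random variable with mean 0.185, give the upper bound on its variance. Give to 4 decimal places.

Var = μ(1−μ)/(α+β+1), which approaches μ(1−μ) as α+β → 0.
So the supremum is μ(1−μ) = 0.185×0.815 = 0.1508.

0.1508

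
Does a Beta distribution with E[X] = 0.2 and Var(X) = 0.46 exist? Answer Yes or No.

For any Beta, Var(X) < E[X]·(1−E[X]).
Here μ(1−μ) = 0.2×0.8 = 0.16, and 0.46 ≥ 0.16.

No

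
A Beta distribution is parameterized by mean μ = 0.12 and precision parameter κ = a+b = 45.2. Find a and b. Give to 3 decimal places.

Split κ in proportion μ : (1−μ): a = 0.12·45.2 = 5.424, b = 45.2 − 5.424 = 39.776.

a = 5.424, b = 39.776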